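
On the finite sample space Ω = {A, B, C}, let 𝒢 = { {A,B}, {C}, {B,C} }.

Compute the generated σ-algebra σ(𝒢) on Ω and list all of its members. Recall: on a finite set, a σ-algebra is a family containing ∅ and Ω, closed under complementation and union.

Answer: σ(𝒢) = { {}, {A}, {B}, {C}, {A,B}, {A,C}, {B,C}, Ω }

Working:
Initial family (5 sets): { {}, {C}, {A,B}, {B,C}, Ω }.
Iteration 1 adds 1:
  {A}  = ᶜ of {B,C}
  (now 6)
Iteration 2 adds 1:
  {A,C}  = {C} ∪ {A}
  (now 7)
Iteration 3. New:
  {B}  = ᶜ of {A,C}
  (now 8)
Iteration 4 adds nothing — fixpoint reached.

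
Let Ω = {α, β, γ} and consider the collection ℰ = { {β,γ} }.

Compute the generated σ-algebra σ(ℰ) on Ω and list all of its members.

Seed the family with ℰ together with ∅ and Ω: { ∅, {β,γ}, Ω }.
Round 1: 1 new —
  {α}  = ᶜ of {β,γ}
  — 4 sets.
Round 2 adds nothing — fixpoint reached.

Therefore σ(ℰ) = { ∅, {α}, {β,γ}, Ω } (|σ(ℰ)| = 4).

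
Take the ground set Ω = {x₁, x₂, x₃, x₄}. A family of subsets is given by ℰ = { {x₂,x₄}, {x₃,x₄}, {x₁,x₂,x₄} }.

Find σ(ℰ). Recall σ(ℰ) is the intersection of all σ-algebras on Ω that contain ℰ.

|σ(ℰ)| = 16.  σ(ℰ) = { ∅, {x₁}, {x₂}, {x₃}, {x₄}, {x₁,x₂}, {x₁,x₃}, {x₁,x₄}, {x₂,x₃}, {x₂,x₄}, {x₃,x₄}, {x₁,x₂,x₃}, {x₁,x₂,x₄}, {x₁,x₃,x₄}, {x₂,x₃,x₄}, Ω }

Trace:
Begin from { ∅, {x₂,x₄}, {x₃,x₄}, {x₁,x₂,x₄}, Ω } (that is, ℰ plus ∅ and Ω).
Round 1. New:
  {x₃}  = ᶜ of {x₁,x₂,x₄}
  {x₁,x₂}  = ᶜ of {x₃,x₄}
  {x₁,x₃}  = ᶜ of {x₂,x₄}
  {x₂,x₃,x₄}  = {x₃,x₄} ∪ {x₂,x₄}
  [9 total]
Round 2 (3 new):
  {x₁}  = ᶜ of {x₂,x₃,x₄}
  {x₁,x₂,x₃}  = {x₁,x₂} ∪ {x₃}
  {x₁,x₃,x₄}  = {x₃,x₄} ∪ {x₁,x₃}
  [12 total]
Round 3: 2 new —
  {x₂}  = ᶜ of {x₁,x₃,x₄}
  {x₄}  = ᶜ of {x₁,x₂,x₃}
  [14 total]
Round 4 (2 new):
  {x₁,x₄}  = {x₄} ∪ {x₁}
  {x₂,x₃}  = {x₃} ∪ {x₂}
  [16 total]
Round 5 adds nothing — fixpoint reached.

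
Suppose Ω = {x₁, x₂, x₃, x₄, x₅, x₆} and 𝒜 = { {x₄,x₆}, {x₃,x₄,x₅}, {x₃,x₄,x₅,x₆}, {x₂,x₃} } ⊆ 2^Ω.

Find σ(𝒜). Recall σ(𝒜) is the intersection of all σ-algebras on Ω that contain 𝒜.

Seed the family with 𝒜 together with ∅ and Ω: { {}, {x₂,x₃}, {x₄,x₆}, {x₃,x₄,x₅}, {x₃,x₄,x₅,x₆}, Ω }.
Iteration 1 adds 7:
  {x₁,x₂}  = {x₃,x₄,x₅,x₆}ᶜ
  {x₁,x₂,x₆}  = {x₃,x₄,x₅}ᶜ
  {x₁,x₂,x₃,x₅}  = {x₄,x₆}ᶜ
  {x₁,x₄,x₅,x₆}  = {x₂,x₃}ᶜ
  {x₂,x₃,x₄,x₅}  = {x₃,x₄,x₅} ∪ {x₂,x₃}
  {x₂,x₃,x₄,x₆}  = {x₂,x₃} ∪ {x₄,x₆}
  {x₂,x₃,x₄,x₅,x₆}  = {x₂,x₃} ∪ {x₃,x₄,x₅,x₆}
  (now 13)
Iteration 2: +11 →
  {x₁}  = {x₂,x₃,x₄,x₅,x₆}ᶜ
  {x₁,x₅}  = {x₂,x₃,x₄,x₆}ᶜ
  {x₁,x₆}  = {x₂,x₃,x₄,x₅}ᶜ
  {x₁,x₂,x₃}  = {x₁,x₂} ∪ {x₂,x₃}
  {x₁,x₂,x₃,x₆}  = {x₂,x₃} ∪ {x₁,x₂,x₆}
  {x₁,x₂,x₄,x₆}  = {x₁,x₂} ∪ {x₄,x₆}
  {x₁,x₂,x₃,x₄,x₅}  = {x₃,x₄,x₅} ∪ {x₁,x₂}
  {x₁,x₂,x₃,x₄,x₆}  = {x₁,x₂} ∪ {x₂,x₃,x₄,x₆}
  {x₁,x₂,x₃,x₅,x₆}  = {x₁,x₂,x₆} ∪ {x₁,x₂,x₃,x₅}
  {x₁,x₂,x₄,x₅,x₆}  = {x₁,x₂} ∪ {x₁,x₄,x₅,x₆}
  {x₁,x₃,x₄,x₅,x₆}  = {x₃,x₄,x₅} ∪ {x₁,x₄,x₅,x₆}
  (now 24)
Iteration 3 adds 13:
  {x₂}  = {x₁,x₃,x₄,x₅,x₆}ᶜ
  {x₃}  = {x₁,x₂,x₄,x₅,x₆}ᶜ
  {x₄}  = {x₁,x₂,x₃,x₅,x₆}ᶜ
  {x₅}  = {x₁,x₂,x₃,x₄,x₆}ᶜ
  {x₆}  = {x₁,x₂,x₃,x₄,x₅}ᶜ
  {x₃,x₅}  = {x₁,x₂,x₄,x₆}ᶜ
  {x₄,x₅}  = {x₁,x₂,x₃,x₆}ᶜ
  {x₁,x₂,x₅}  = {x₁,x₅} ∪ {x₁,x₂}
  {x₁,x₄,x₆}  = {x₁,x₆} ∪ {x₄,x₆}
  {x₁,x₅,x₆}  = {x₁,x₆} ∪ {x₁,x₅}
  {x₄,x₅,x₆}  = {x₁,x₂,x₃}ᶜ
  {x₁,x₂,x₅,x₆}  = {x₁,x₅} ∪ {x₁,x₂,x₆}
  {x₁,x₃,x₄,x₅}  = {x₃,x₄,x₅} ∪ {x₁,x₅}
  (now 37)
Iteration 4. New:
  {x₁,x₃}  = {x₁} ∪ {x₃}
  {x₁,x₄}  = {x₁} ∪ {x₄}
  {x₂,x₄}  = {x₂} ∪ {x₄}
  {x₂,x₅}  = {x₂} ∪ {x₅}
  {x₂,x₆}  = {x₁,x₃,x₄,x₅}ᶜ
  {x₃,x₄}  = {x₁,x₂,x₅,x₆}ᶜ
  {x₃,x₆}  = {x₆} ∪ {x₃}
  {x₅,x₆}  = {x₆} ∪ {x₅}
  {x₁,x₂,x₄}  = {x₁,x₂} ∪ {x₄}
  {x₁,x₃,x₅}  = {x₁} ∪ {x₃,x₅}
  {x₁,x₃,x₆}  = {x₁,x₆} ∪ {x₃}
  {x₁,x₄,x₅}  = {x₁} ∪ {x₄,x₅}
  {x₂,x₃,x₄}  = {x₁,x₅,x₆}ᶜ
  {x₂,x₃,x₅}  = {x₁,x₄,x₆}ᶜ
  {x₂,x₃,x₆}  = {x₆} ∪ {x₂,x₃}
  {x₂,x₄,x₅}  = {x₂} ∪ {x₄,x₅}
  {x₂,x₄,x₆}  = {x₂} ∪ {x₄,x₆}
  {x₃,x₄,x₆}  = {x₁,x₂,x₅}ᶜ
  {x₃,x₅,x₆}  = {x₆} ∪ {x₃,x₅}
  {x₁,x₂,x₃,x₄}  = {x₁,x₂,x₃} ∪ {x₄}
  {x₁,x₂,x₄,x₅}  = {x₁,x₂} ∪ {x₄,x₅}
  {x₁,x₃,x₄,x₆}  = {x₁,x₄,x₆} ∪ {x₃}
  {x₁,x₃,x₅,x₆}  = {x₁,x₆} ∪ {x₃,x₅}
  {x₂,x₄,x₅,x₆}  = {x₂} ∪ {x₄,x₅,x₆}
  (now 61)
Iteration 5: +3 →
  {x₁,x₃,x₄}  = {x₃,x₄} ∪ {x₁,x₄}
  {x₂,x₅,x₆}  = {x₂,x₅} ∪ {x₅,x₆}
  {x₂,x₃,x₅,x₆}  = {x₁,x₄}ᶜ
  (now 64)
Iteration 6 adds nothing — fixpoint reached.

σ(𝒜) = { {}, {x₁}, {x₂}, {x₃}, {x₄}, {x₅}, {x₆}, {x₁,x₂}, {x₁,x₃}, {x₁,x₄}, {x₁,x₅}, {x₁,x₆}, {x₂,x₃}, {x₂,x₄}, {x₂,x₅}, {x₂,x₆}, {x₃,x₄}, {x₃,x₅}, {x₃,x₆}, {x₄,x₅}, {x₄,x₆}, {x₅,x₆}, {x₁,x₂,x₃}, {x₁,x₂,x₄}, {x₁,x₂,x₅}, {x₁,x₂,x₆}, {x₁,x₃,x₄}, {x₁,x₃,x₅}, {x₁,x₃,x₆}, {x₁,x₄,x₅}, {x₁,x₄,x₆}, {x₁,x₅,x₆}, {x₂,x₃,x₄}, {x₂,x₃,x₅}, {x₂,x₃,x₆}, {x₂,x₄,x₅}, {x₂,x₄,x₆}, {x₂,x₅,x₆}, {x₃,x₄,x₅}, {x₃,x₄,x₆}, {x₃,x₅,x₆}, {x₄,x₅,x₆}, {x₁,x₂,x₃,x₄}, {x₁,x₂,x₃,x₅}, {x₁,x₂,x₃,x₆}, {x₁,x₂,x₄,x₅}, {x₁,x₂,x₄,x₆}, {x₁,x₂,x₅,x₆}, {x₁,x₃,x₄,x₅}, {x₁,x₃,x₄,x₆}, {x₁,x₃,x₅,x₆}, {x₁,x₄,x₅,x₆}, {x₂,x₃,x₄,x₅}, {x₂,x₃,x₄,x₆}, {x₂,x₃,x₅,x₆}, {x₂,x₄,x₅,x₆}, {x₃,x₄,x₅,x₆}, {x₁,x₂,x₃,x₄,x₅}, {x₁,x₂,x₃,x₄,x₆}, {x₁,x₂,x₃,x₅,x₆}, {x₁,x₂,x₄,x₅,x₆}, {x₁,x₃,x₄,x₅,x₆}, {x₂,x₃,x₄,x₅,x₆}, Ω }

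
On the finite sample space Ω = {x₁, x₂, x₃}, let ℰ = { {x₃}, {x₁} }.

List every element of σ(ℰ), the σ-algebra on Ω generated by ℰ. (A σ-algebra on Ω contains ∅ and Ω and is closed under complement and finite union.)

Initial family (4 sets): { ∅, {x₁}, {x₃}, Ω }.
Round 1 adds 3:
  {x₁, x₂}  = complement {x₃}
  {x₁, x₃}  = {x₃} ∪ {x₁}
  {x₂, x₃}  = complement {x₁}
  — 7 sets.
Round 2: +1 →
  {x₂}  = complement {x₁, x₃}
  — 8 sets.
Round 3 adds nothing — fixpoint reached.

Hence σ(ℰ) has 8 members: { ∅, {x₁}, {x₂}, {x₃}, {x₁, x₂}, {x₁, x₃}, {x₂, x₃}, Ω }.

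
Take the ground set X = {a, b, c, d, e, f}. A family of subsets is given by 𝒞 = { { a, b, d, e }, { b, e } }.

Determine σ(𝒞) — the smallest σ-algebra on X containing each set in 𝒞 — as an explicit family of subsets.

|σ(𝒞)| = 8.  σ(𝒞) = { {  }, { a, d }, { b, e }, { c, f }, { a, b, d, e }, { a, c, d, f }, { b, c, e, f }, X }

Derivation:
Seed the family with 𝒞 together with ∅ and X: { {  }, { b, e }, { a, b, d, e }, X }.
Iteration 1 (2 new):
  { c, f }  = ᶜ of { a, b, d, e }
  { a, c, d, f }  = ᶜ of { b, e }
  [6 total]
Iteration 2: +1 →
  { b, c, e, f }  = { b, e } ∪ { c, f }
  [7 total]
Iteration 3: +1 →
  { a, d }  = ᶜ of { b, c, e, f }
  [8 total]
Iteration 4: already closed under ᶜ and ∪.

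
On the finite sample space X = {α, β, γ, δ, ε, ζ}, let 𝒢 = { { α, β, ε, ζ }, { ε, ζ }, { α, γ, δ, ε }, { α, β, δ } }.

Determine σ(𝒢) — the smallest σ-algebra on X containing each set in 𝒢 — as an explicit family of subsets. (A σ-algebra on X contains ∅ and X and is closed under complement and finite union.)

Start: 𝒢 ∪ {∅, X} = { ∅, { ε, ζ }, { α, β, δ }, { α, β, ε, ζ }, { α, γ, δ, ε }, X }.
Step 1: +7 →
  { β, ζ }  = X∖{ α, γ, δ, ε }
  { γ, δ }  = X∖{ α, β, ε, ζ }
  { γ, ε, ζ }  = X∖{ α, β, δ }
  { α, β, γ, δ }  = X∖{ ε, ζ }
  { α, β, γ, δ, ε }  = { α, γ, δ, ε } ∪ { α, β, δ }
  { α, β, δ, ε, ζ }  = { ε, ζ } ∪ { α, β, δ }
  { α, γ, δ, ε, ζ }  = { α, γ, δ, ε } ∪ { ε, ζ }
  |family| = 13
Step 2 (10 new):
  { β }  = X∖{ α, γ, δ, ε, ζ }
  { γ }  = X∖{ α, β, δ, ε, ζ }
  { ζ }  = X∖{ α, β, γ, δ, ε }
  { β, ε, ζ }  = { ε, ζ } ∪ { β, ζ }
  { α, β, δ, ζ }  = { β, ζ } ∪ { α, β, δ }
  { β, γ, δ, ζ }  = { γ, δ } ∪ { β, ζ }
  { β, γ, ε, ζ }  = { β, ζ } ∪ { γ, ε, ζ }
  { γ, δ, ε, ζ }  = { γ, δ } ∪ { ε, ζ }
  { α, β, γ, δ, ζ }  = { β, ζ } ∪ { α, β, γ, δ }
  { α, β, γ, ε, ζ }  = { γ, ε, ζ } ∪ { α, β, ε, ζ }
  |family| = 23
Step 3. New:
  { δ }  = X∖{ α, β, γ, ε, ζ }
  { ε }  = X∖{ α, β, γ, δ, ζ }
  { α, β }  = X∖{ γ, δ, ε, ζ }
  { α, δ }  = X∖{ β, γ, ε, ζ }
  { α, ε }  = X∖{ β, γ, δ, ζ }
  { β, γ }  = { β } ∪ { γ }
  { γ, ε }  = X∖{ α, β, δ, ζ }
  { γ, ζ }  = { ζ } ∪ { γ }
  { α, γ, δ }  = X∖{ β, ε, ζ }
  { β, γ, δ }  = { γ, δ } ∪ { β }
  { β, γ, ζ }  = { β, ζ } ∪ { γ }
  { γ, δ, ζ }  = { γ, δ } ∪ { ζ }
  { β, γ, δ, ε, ζ }  = { γ, δ } ∪ { β, γ, ε, ζ }
  |family| = 36
Step 4 (24 new):
  { α }  = X∖{ β, γ, δ, ε, ζ }
  { β, δ }  = { β } ∪ { δ }
  { β, ε }  = { β } ∪ { ε }
  { δ, ε }  = { ε } ∪ { δ }
  { δ, ζ }  = { ζ } ∪ { δ }
  { α, β, γ }  = { α, β } ∪ { γ }
  { α, β, ε }  = X∖{ γ, δ, ζ }
  { α, β, ζ }  = { α, β } ∪ { β, ζ }
  { α, γ, ε }  = { γ } ∪ { α, ε }
  { α, δ, ε }  = X∖{ β, γ, ζ }
  { α, δ, ζ }  = { ζ } ∪ { α, δ }
  { α, ε, ζ }  = X∖{ β, γ, δ }
  { β, γ, ε }  = { β } ∪ { γ, ε }
  { β, δ, ζ }  = { β, ζ } ∪ { δ }
  { γ, δ, ε }  = { γ, δ } ∪ { ε }
  { δ, ε, ζ }  = { ε, ζ } ∪ { δ }
  { α, β, γ, ε }  = { α, β } ∪ { γ, ε }
  { α, β, γ, ζ }  = { α, β } ∪ { β, γ, ζ }
  { α, β, δ, ε }  = X∖{ γ, ζ }
  { α, γ, δ, ζ }  = { ζ } ∪ { α, γ, δ }
  { α, γ, ε, ζ }  = { γ, ε, ζ } ∪ { α, ε }
  { α, δ, ε, ζ }  = X∖{ β, γ }
  { β, γ, δ, ε }  = { β, γ, δ } ∪ { ε }
  { β, δ, ε, ζ }  = { β, ε, ζ } ∪ { δ }
  |family| = 60
Step 5: 4 new —
  { α, γ }  = X∖{ β, δ, ε, ζ }
  { α, ζ }  = X∖{ β, γ, δ, ε }
  { α, γ, ζ }  = { γ, ζ } ∪ { α }
  { β, δ, ε }  = { β, ε } ∪ { δ, ε }
  |family| = 64
Step 6: closed — nothing new.

Hence σ(𝒢) has 64 members: { ∅, { α }, { β }, { γ }, { δ }, { ε }, { ζ }, { α, β }, { α, γ }, { α, δ }, { α, ε }, { α, ζ }, { β, γ }, { β, δ }, { β, ε }, { β, ζ }, { γ, δ }, { γ, ε }, { γ, ζ }, { δ, ε }, { δ, ζ }, { ε, ζ }, { α, β, γ }, { α, β, δ }, { α, β, ε }, { α, β, ζ }, { α, γ, δ }, { α, γ, ε }, { α, γ, ζ }, { α, δ, ε }, { α, δ, ζ }, { α, ε, ζ }, { β, γ, δ }, { β, γ, ε }, { β, γ, ζ }, { β, δ, ε }, { β, δ, ζ }, { β, ε, ζ }, { γ, δ, ε }, { γ, δ, ζ }, { γ, ε, ζ }, { δ, ε, ζ }, { α, β, γ, δ }, { α, β, γ, ε }, { α, β, γ, ζ }, { α, β, δ, ε }, { α, β, δ, ζ }, { α, β, ε, ζ }, { α, γ, δ, ε }, { α, γ, δ, ζ }, { α, γ, ε, ζ }, { α, δ, ε, ζ }, { β, γ, δ, ε }, { β, γ, δ, ζ }, { β, γ, ε, ζ }, { β, δ, ε, ζ }, { γ, δ, ε, ζ }, { α, β, γ, δ, ε }, { α, β, γ, δ, ζ }, { α, β, γ, ε, ζ }, { α, β, δ, ε, ζ }, { α, γ, δ, ε, ζ }, { β, γ, δ, ε, ζ }, X }.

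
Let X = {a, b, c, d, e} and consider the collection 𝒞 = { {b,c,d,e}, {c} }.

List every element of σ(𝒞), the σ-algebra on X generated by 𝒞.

σ(𝒞) = { {}, {a}, {c}, {a,c}, {b,d,e}, {a,b,d,e}, {b,c,d,e}, X }

Derivation:
Start: 𝒞 ∪ {∅, X} = { {}, {c}, {b,c,d,e}, X }.
Step 1 (2 new):
  {a}  = X∖{b,c,d,e}
  {a,b,d,e}  = X∖{c}
  |family| = 6
Step 2 adds 1:
  {a,c}  = {c} ∪ {a}
  |family| = 7
Step 3 (1 new):
  {b,d,e}  = X∖{a,c}
  |family| = 8
Step 4: closed — nothing new.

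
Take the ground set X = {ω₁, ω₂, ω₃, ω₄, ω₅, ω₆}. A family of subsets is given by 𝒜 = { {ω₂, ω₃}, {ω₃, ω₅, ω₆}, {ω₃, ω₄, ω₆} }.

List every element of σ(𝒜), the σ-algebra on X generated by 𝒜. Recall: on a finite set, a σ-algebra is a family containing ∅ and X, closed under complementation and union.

σ(𝒜) (64 sets): { ∅, {ω₁}, {ω₂}, {ω₃}, {ω₄}, {ω₅}, {ω₆}, {ω₁, ω₂}, {ω₁, ω₃}, {ω₁, ω₄}, {ω₁, ω₅}, {ω₁, ω₆}, {ω₂, ω₃}, {ω₂, ω₄}, {ω₂, ω₅}, {ω₂, ω₆}, {ω₃, ω₄}, {ω₃, ω₅}, {ω₃, ω₆}, {ω₄, ω₅}, {ω₄, ω₆}, {ω₅, ω₆}, {ω₁, ω₂, ω₃}, {ω₁, ω₂, ω₄}, {ω₁, ω₂, ω₅}, {ω₁, ω₂, ω₆}, {ω₁, ω₃, ω₄}, {ω₁, ω₃, ω₅}, {ω₁, ω₃, ω₆}, {ω₁, ω₄, ω₅}, {ω₁, ω₄, ω₆}, {ω₁, ω₅, ω₆}, {ω₂, ω₃, ω₄}, {ω₂, ω₃, ω₅}, {ω₂, ω₃, ω₆}, {ω₂, ω₄, ω₅}, {ω₂, ω₄, ω₆}, {ω₂, ω₅, ω₆}, {ω₃, ω₄, ω₅}, {ω₃, ω₄, ω₆}, {ω₃, ω₅, ω₆}, {ω₄, ω₅, ω₆}, {ω₁, ω₂, ω₃, ω₄}, {ω₁, ω₂, ω₃, ω₅}, {ω₁, ω₂, ω₃, ω₆}, {ω₁, ω₂, ω₄, ω₅}, {ω₁, ω₂, ω₄, ω₆}, {ω₁, ω₂, ω₅, ω₆}, {ω₁, ω₃, ω₄, ω₅}, {ω₁, ω₃, ω₄, ω₆}, {ω₁, ω₃, ω₅, ω₆}, {ω₁, ω₄, ω₅, ω₆}, {ω₂, ω₃, ω₄, ω₅}, {ω₂, ω₃, ω₄, ω₆}, {ω₂, ω₃, ω₅, ω₆}, {ω₂, ω₄, ω₅, ω₆}, {ω₃, ω₄, ω₅, ω₆}, {ω₁, ω₂, ω₃, ω₄, ω₅}, {ω₁, ω₂, ω₃, ω₄, ω₆}, {ω₁, ω₂, ω₃, ω₅, ω₆}, {ω₁, ω₂, ω₄, ω₅, ω₆}, {ω₁, ω₃, ω₄, ω₅, ω₆}, {ω₂, ω₃, ω₄, ω₅, ω₆}, X }

Check:
Seed the family with 𝒜 together with ∅ and X: { ∅, {ω₂, ω₃}, {ω₃, ω₄, ω₆}, {ω₃, ω₅, ω₆}, X }.
Pass 1 adds 6:
  {ω₁, ω₂, ω₄}  = complement {ω₃, ω₅, ω₆}
  {ω₁, ω₂, ω₅}  = complement {ω₃, ω₄, ω₆}
  {ω₁, ω₄, ω₅, ω₆}  = complement {ω₂, ω₃}
  {ω₂, ω₃, ω₄, ω₆}  = {ω₂, ω₃} ∪ {ω₃, ω₄, ω₆}
  {ω₂, ω₃, ω₅, ω₆}  = {ω₂, ω₃} ∪ {ω₃, ω₅, ω₆}
  {ω₃, ω₄, ω₅, ω₆}  = {ω₃, ω₅, ω₆} ∪ {ω₃, ω₄, ω₆}
  — 11 sets.
Pass 2: +11 →
  {ω₁, ω₂}  = complement {ω₃, ω₄, ω₅, ω₆}
  {ω₁, ω₄}  = complement {ω₂, ω₃, ω₅, ω₆}
  {ω₁, ω₅}  = complement {ω₂, ω₃, ω₄, ω₆}
  {ω₁, ω₂, ω₃, ω₄}  = {ω₁, ω₂, ω₄} ∪ {ω₂, ω₃}
  {ω₁, ω₂, ω₃, ω₅}  = {ω₁, ω₂, ω₅} ∪ {ω₂, ω₃}
  {ω₁, ω₂, ω₄, ω₅}  = {ω₁, ω₂, ω₄} ∪ {ω₁, ω₂, ω₅}
  {ω₁, ω₂, ω₃, ω₄, ω₆}  = {ω₁, ω₂, ω₄} ∪ {ω₂, ω₃, ω₄, ω₆}
  {ω₁, ω₂, ω₃, ω₅, ω₆}  = {ω₁, ω₂, ω₅} ∪ {ω₃, ω₅, ω₆}
  {ω₁, ω₂, ω₄, ω₅, ω₆}  = {ω₁, ω₄, ω₅, ω₆} ∪ {ω₁, ω₂, ω₄}
  {ω₁, ω₃, ω₄, ω₅, ω₆}  = {ω₃, ω₄, ω₅, ω₆} ∪ {ω₁, ω₄, ω₅, ω₆}
  {ω₂, ω₃, ω₄, ω₅, ω₆}  = {ω₃, ω₄, ω₅, ω₆} ∪ {ω₂, ω₃}
  — 22 sets.
Pass 3: +13 →
  {ω₁}  = complement {ω₂, ω₃, ω₄, ω₅, ω₆}
  {ω₂}  = complement {ω₁, ω₃, ω₄, ω₅, ω₆}
  {ω₃}  = complement {ω₁, ω₂, ω₄, ω₅, ω₆}
  {ω₄}  = complement {ω₁, ω₂, ω₃, ω₅, ω₆}
  {ω₅}  = complement {ω₁, ω₂, ω₃, ω₄, ω₆}
  {ω₃, ω₆}  = complement {ω₁, ω₂, ω₄, ω₅}
  {ω₄, ω₆}  = complement {ω₁, ω₂, ω₃, ω₅}
  {ω₅, ω₆}  = complement {ω₁, ω₂, ω₃, ω₄}
  {ω₁, ω₂, ω₃}  = {ω₁, ω₂} ∪ {ω₂, ω₃}
  {ω₁, ω₄, ω₅}  = {ω₁, ω₄} ∪ {ω₁, ω₅}
  {ω₁, ω₃, ω₄, ω₆}  = {ω₁, ω₄} ∪ {ω₃, ω₄, ω₆}
  {ω₁, ω₃, ω₅, ω₆}  = {ω₁, ω₅} ∪ {ω₃, ω₅, ω₆}
  {ω₁, ω₂, ω₃, ω₄, ω₅}  = {ω₁, ω₄} ∪ {ω₁, ω₂, ω₃, ω₅}
  — 35 sets.
Pass 4 (22 new):
  {ω₆}  = complement {ω₁, ω₂, ω₃, ω₄, ω₅}
  {ω₁, ω₃}  = {ω₁} ∪ {ω₃}
  {ω₂, ω₄}  = complement {ω₁, ω₃, ω₅, ω₆}
  {ω₂, ω₅}  = complement {ω₁, ω₃, ω₄, ω₆}
  {ω₃, ω₄}  = {ω₃} ∪ {ω₄}
  {ω₃, ω₅}  = {ω₅} ∪ {ω₃}
  {ω₄, ω₅}  = {ω₅} ∪ {ω₄}
  {ω₁, ω₃, ω₄}  = {ω₃} ∪ {ω₁, ω₄}
  {ω₁, ω₃, ω₅}  = {ω₃} ∪ {ω₁, ω₅}
  {ω₁, ω₃, ω₆}  = {ω₁} ∪ {ω₃, ω₆}
  {ω₁, ω₄, ω₆}  = {ω₁} ∪ {ω₄, ω₆}
  {ω₁, ω₅, ω₆}  = {ω₅, ω₆} ∪ {ω₁}
  {ω₂, ω₃, ω₄}  = {ω₂, ω₃} ∪ {ω₄}
  {ω₂, ω₃, ω₅}  = {ω₅} ∪ {ω₂, ω₃}
  {ω₂, ω₃, ω₆}  = complement {ω₁, ω₄, ω₅}
  {ω₂, ω₄, ω₆}  = {ω₂} ∪ {ω₄, ω₆}
  {ω₂, ω₅, ω₆}  = {ω₅, ω₆} ∪ {ω₂}
  {ω₄, ω₅, ω₆}  = complement {ω₁, ω₂, ω₃}
  {ω₁, ω₂, ω₃, ω₆}  = {ω₁, ω₂, ω₃} ∪ {ω₃, ω₆}
  {ω₁, ω₂, ω₄, ω₆}  = {ω₁, ω₂} ∪ {ω₄, ω₆}
  {ω₁, ω₂, ω₅, ω₆}  = {ω₅, ω₆} ∪ {ω₁, ω₂}
  {ω₁, ω₃, ω₄, ω₅}  = {ω₁, ω₄, ω₅} ∪ {ω₃}
  — 57 sets.
Pass 5: +7 →
  {ω₁, ω₆}  = {ω₆} ∪ {ω₁}
  {ω₂, ω₆}  = complement {ω₁, ω₃, ω₄, ω₅}
  {ω₁, ω₂, ω₆}  = {ω₁, ω₂} ∪ {ω₆}
  {ω₂, ω₄, ω₅}  = complement {ω₁, ω₃, ω₆}
  {ω₃, ω₄, ω₅}  = {ω₃, ω₄} ∪ {ω₄, ω₅}
  {ω₂, ω₃, ω₄, ω₅}  = {ω₂, ω₅} ∪ {ω₃, ω₄}
  {ω₂, ω₄, ω₅, ω₆}  = complement {ω₁, ω₃}
  — 64 sets.
After Pass 6 the family is unchanged; done.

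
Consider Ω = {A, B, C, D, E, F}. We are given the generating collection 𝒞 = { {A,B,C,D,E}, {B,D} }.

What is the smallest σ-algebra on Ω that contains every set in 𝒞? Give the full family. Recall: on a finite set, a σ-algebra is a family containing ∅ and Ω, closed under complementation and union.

Answer: σ(𝒞) = { ∅, {F}, {B,D}, {A,C,E}, {B,D,F}, {A,C,E,F}, {A,B,C,D,E}, Ω }

Check:
Start: 𝒞 ∪ {∅, Ω} = { ∅, {B,D}, {A,B,C,D,E}, Ω }.
Step 1 (2 new):
  {F}  = complement {A,B,C,D,E}
  {A,C,E,F}  = complement {B,D}
  (now 6)
Step 2: +1 →
  {B,D,F}  = {B,D} ∪ {F}
  (now 7)
Step 3 adds 1:
  {A,C,E}  = complement {B,D,F}
  (now 8)
Step 4: already closed under ᶜ and ∪.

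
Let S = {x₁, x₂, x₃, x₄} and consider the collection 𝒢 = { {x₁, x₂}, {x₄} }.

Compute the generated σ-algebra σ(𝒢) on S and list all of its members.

σ(𝒢) = { ∅, {x₃}, {x₄}, {x₁, x₂}, {x₃, x₄}, {x₁, x₂, x₃}, {x₁, x₂, x₄}, S }

Check:
Seed the family with 𝒢 together with ∅ and S: { ∅, {x₄}, {x₁, x₂}, S }.
Iteration 1: 3 new —
  {x₃, x₄}  = ᶜ of {x₁, x₂}
  {x₁, x₂, x₃}  = ᶜ of {x₄}
  {x₁, x₂, x₄}  = {x₁, x₂} ∪ {x₄}
Iteration 2. New:
  {x₃}  = ᶜ of {x₁, x₂, x₄}
Iteration 3: closed — nothing new.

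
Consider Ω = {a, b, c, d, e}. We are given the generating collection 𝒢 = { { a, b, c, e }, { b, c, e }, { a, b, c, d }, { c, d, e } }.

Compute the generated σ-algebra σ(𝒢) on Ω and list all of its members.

Start: 𝒢 ∪ {∅, Ω} = { ∅, { b, c, e }, { c, d, e }, { a, b, c, d }, { a, b, c, e }, Ω }.
Pass 1 (5 new):
  { d }  = { a, b, c, e }ᶜ
  { e }  = { a, b, c, d }ᶜ
  { a, b }  = { c, d, e }ᶜ
  { a, d }  = { b, c, e }ᶜ
  { b, c, d, e }  = { c, d, e } ∪ { b, c, e }
  [11 total]
Pass 2: +6 →
  { a }  = { b, c, d, e }ᶜ
  { d, e }  = { e } ∪ { d }
  { a, b, d }  = { a, b } ∪ { a, d }
  { a, b, e }  = { a, b } ∪ { e }
  { a, d, e }  = { e } ∪ { a, d }
  { a, c, d, e }  = { c, d, e } ∪ { a, d }
  [17 total]
Pass 3 adds 7:
  { b }  = { a, c, d, e }ᶜ
  { a, e }  = { e } ∪ { a }
  { b, c }  = { a, d, e }ᶜ
  { c, d }  = { a, b, e }ᶜ
  { c, e }  = { a, b, d }ᶜ
  { a, b, c }  = { d, e }ᶜ
  { a, b, d, e }  = { a, d, e } ∪ { a, b, e }
  [24 total]
Pass 4: +7 →
  { c }  = { a, b, d, e }ᶜ
  { b, d }  = { b } ∪ { d }
  { b, e }  = { b } ∪ { e }
  { a, c, d }  = { c, d } ∪ { a, d }
  { a, c, e }  = { a, e } ∪ { c, e }
  { b, c, d }  = { a, e }ᶜ
  { b, d, e }  = { b } ∪ { d, e }
  [31 total]
Pass 5: 1 new —
  { a, c }  = { b, d, e }ᶜ
  [32 total]
Pass 6: no new sets; the family is a σ-algebra.

Hence σ(𝒢) has 32 members: { ∅, { a }, { b }, { c }, { d }, { e }, { a, b }, { a, c }, { a, d }, { a, e }, { b, c }, { b, d }, { b, e }, { c, d }, { c, e }, { d, e }, { a, b, c }, { a, b, d }, { a, b, e }, { a, c, d }, { a, c, e }, { a, d, e }, { b, c, d }, { b, c, e }, { b, d, e }, { c, d, e }, { a, b, c, d }, { a, b, c, e }, { a, b, d, e }, { a, c, d, e }, { b, c, d, e }, Ω }.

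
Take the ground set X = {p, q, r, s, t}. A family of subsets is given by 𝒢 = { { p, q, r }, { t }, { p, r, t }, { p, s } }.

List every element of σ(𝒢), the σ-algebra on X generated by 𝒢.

Initial family (6 sets): { {  }, { t }, { p, s }, { p, q, r }, { p, r, t }, X }.
Pass 1: 7 new —
  { q, s }  = { p, r, t }ᶜ
  { s, t }  = { p, q, r }ᶜ
  { p, s, t }  = { p, s } ∪ { t }
  { q, r, t }  = { p, s }ᶜ
  { p, q, r, s }  = { t }ᶜ
  { p, q, r, t }  = { p, q, r } ∪ { p, r, t }
  { p, r, s, t }  = { p, s } ∪ { p, r, t }
  (now 13)
Pass 2: +7 →
  { q }  = { p, r, s, t }ᶜ
  { s }  = { p, q, r, t }ᶜ
  { q, r }  = { p, s, t }ᶜ
  { p, q, s }  = { p, s } ∪ { q, s }
  { q, s, t }  = { t } ∪ { q, s }
  { p, q, s, t }  = { p, s, t } ∪ { q, s }
  { q, r, s, t }  = { s, t } ∪ { q, r, t }
  (now 20)
Pass 3. New:
  { p }  = { q, r, s, t }ᶜ
  { r }  = { p, q, s, t }ᶜ
  { p, r }  = { q, s, t }ᶜ
  { q, t }  = { q } ∪ { t }
  { r, t }  = { p, q, s }ᶜ
  { q, r, s }  = { q, s } ∪ { q, r }
  (now 26)
Pass 4: 6 new —
  { p, q }  = { q } ∪ { p }
  { p, t }  = { q, r, s }ᶜ
  { r, s }  = { r } ∪ { s }
  { p, q, t }  = { q, t } ∪ { p }
  { p, r, s }  = { q, t }ᶜ
  { r, s, t }  = { s, t } ∪ { r }
  (now 32)
Pass 5: closed — nothing new.

Hence σ(𝒢) has 32 members: { {  }, { p }, { q }, { r }, { s }, { t }, { p, q }, { p, r }, { p, s }, { p, t }, { q, r }, { q, s }, { q, t }, { r, s }, { r, t }, { s, t }, { p, q, r }, { p, q, s }, { p, q, t }, { p, r, s }, { p, r, t }, { p, s, t }, { q, r, s }, { q, r, t }, { q, s, t }, { r, s, t }, { p, q, r, s }, { p, q, r, t }, { p, q, s, t }, { p, r, s, t }, { q, r, s, t }, X }.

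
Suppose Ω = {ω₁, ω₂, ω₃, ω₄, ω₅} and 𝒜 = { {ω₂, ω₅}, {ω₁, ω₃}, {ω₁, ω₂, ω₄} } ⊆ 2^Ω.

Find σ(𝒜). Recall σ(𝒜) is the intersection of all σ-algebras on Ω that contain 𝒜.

Answer: σ(𝒜) = { ∅, {ω₁}, {ω₂}, {ω₃}, {ω₄}, {ω₅}, {ω₁, ω₂}, {ω₁, ω₃}, {ω₁, ω₄}, {ω₁, ω₅}, {ω₂, ω₃}, {ω₂, ω₄}, {ω₂, ω₅}, {ω₃, ω₄}, {ω₃, ω₅}, {ω₄, ω₅}, {ω₁, ω₂, ω₃}, {ω₁, ω₂, ω₄}, {ω₁, ω₂, ω₅}, {ω₁, ω₃, ω₄}, {ω₁, ω₃, ω₅}, {ω₁, ω₄, ω₅}, {ω₂, ω₃, ω₄}, {ω₂, ω₃, ω₅}, {ω₂, ω₄, ω₅}, {ω₃, ω₄, ω₅}, {ω₁, ω₂, ω₃, ω₄}, {ω₁, ω₂, ω₃, ω₅}, {ω₁, ω₂, ω₄, ω₅}, {ω₁, ω₃, ω₄, ω₅}, {ω₂, ω₃, ω₄, ω₅}, Ω }

Working:
Initial family (5 sets): { ∅, {ω₁, ω₃}, {ω₂, ω₅}, {ω₁, ω₂, ω₄}, Ω }.
Step 1: +6 →
  {ω₃, ω₅}  = ᶜ of {ω₁, ω₂, ω₄}
  {ω₁, ω₃, ω₄}  = ᶜ of {ω₂, ω₅}
  {ω₂, ω₄, ω₅}  = ᶜ of {ω₁, ω₃}
  {ω₁, ω₂, ω₃, ω₄}  = {ω₁, ω₃} ∪ {ω₁, ω₂, ω₄}
  {ω₁, ω₂, ω₃, ω₅}  = {ω₂, ω₅} ∪ {ω₁, ω₃}
  {ω₁, ω₂, ω₄, ω₅}  = {ω₂, ω₅} ∪ {ω₁, ω₂, ω₄}
Step 2: +7 →
  {ω₃}  = ᶜ of {ω₁, ω₂, ω₄, ω₅}
  {ω₄}  = ᶜ of {ω₁, ω₂, ω₃, ω₅}
  {ω₅}  = ᶜ of {ω₁, ω₂, ω₃, ω₄}
  {ω₁, ω₃, ω₅}  = {ω₁, ω₃} ∪ {ω₃, ω₅}
  {ω₂, ω₃, ω₅}  = {ω₂, ω₅} ∪ {ω₃, ω₅}
  {ω₁, ω₃, ω₄, ω₅}  = {ω₁, ω₃, ω₄} ∪ {ω₃, ω₅}
  {ω₂, ω₃, ω₄, ω₅}  = {ω₃, ω₅} ∪ {ω₂, ω₄, ω₅}
Step 3 (7 new):
  {ω₁}  = ᶜ of {ω₂, ω₃, ω₄, ω₅}
  {ω₂}  = ᶜ of {ω₁, ω₃, ω₄, ω₅}
  {ω₁, ω₄}  = ᶜ of {ω₂, ω₃, ω₅}
  {ω₂, ω₄}  = ᶜ of {ω₁, ω₃, ω₅}
  {ω₃, ω₄}  = {ω₃} ∪ {ω₄}
  {ω₄, ω₅}  = {ω₄} ∪ {ω₅}
  {ω₃, ω₄, ω₅}  = {ω₄} ∪ {ω₃, ω₅}
Step 4 (7 new):
  {ω₁, ω₂}  = ᶜ of {ω₃, ω₄, ω₅}
  {ω₁, ω₅}  = {ω₅} ∪ {ω₁}
  {ω₂, ω₃}  = {ω₂} ∪ {ω₃}
  {ω₁, ω₂, ω₃}  = ᶜ of {ω₄, ω₅}
  {ω₁, ω₂, ω₅}  = ᶜ of {ω₃, ω₄}
  {ω₁, ω₄, ω₅}  = {ω₅} ∪ {ω₁, ω₄}
  {ω₂, ω₃, ω₄}  = {ω₃, ω₄} ∪ {ω₂}
After Step 5 the family is unchanged; done.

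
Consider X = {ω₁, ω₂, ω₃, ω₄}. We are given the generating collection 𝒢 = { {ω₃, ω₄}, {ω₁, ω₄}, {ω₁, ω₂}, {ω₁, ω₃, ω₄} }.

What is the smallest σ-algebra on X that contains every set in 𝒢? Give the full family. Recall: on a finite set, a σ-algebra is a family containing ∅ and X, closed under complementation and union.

σ(𝒢) (16 sets): { {}, {ω₁}, {ω₂}, {ω₃}, {ω₄}, {ω₁, ω₂}, {ω₁, ω₃}, {ω₁, ω₄}, {ω₂, ω₃}, {ω₂, ω₄}, {ω₃, ω₄}, {ω₁, ω₂, ω₃}, {ω₁, ω₂, ω₄}, {ω₁, ω₃, ω₄}, {ω₂, ω₃, ω₄}, X }

Check:
Initial family (6 sets): { {}, {ω₁, ω₂}, {ω₁, ω₄}, {ω₃, ω₄}, {ω₁, ω₃, ω₄}, X }.
Step 1: +3 →
  {ω₂}  = {ω₁, ω₃, ω₄}ᶜ
  {ω₂, ω₃}  = {ω₁, ω₄}ᶜ
  {ω₁, ω₂, ω₄}  = {ω₁, ω₄} ∪ {ω₁, ω₂}
Step 2 (3 new):
  {ω₃}  = {ω₁, ω₂, ω₄}ᶜ
  {ω₁, ω₂, ω₃}  = {ω₁, ω₂} ∪ {ω₂, ω₃}
  {ω₂, ω₃, ω₄}  = {ω₃, ω₄} ∪ {ω₂}
Step 3 adds 2:
  {ω₁}  = {ω₂, ω₃, ω₄}ᶜ
  {ω₄}  = {ω₁, ω₂, ω₃}ᶜ
Step 4 (2 new):
  {ω₁, ω₃}  = {ω₃} ∪ {ω₁}
  {ω₂, ω₄}  = {ω₄} ∪ {ω₂}
Step 5: stable.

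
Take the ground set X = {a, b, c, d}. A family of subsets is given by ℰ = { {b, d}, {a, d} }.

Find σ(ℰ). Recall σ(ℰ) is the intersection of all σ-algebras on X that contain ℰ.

Answer: σ(ℰ) = { ∅, {a}, {b}, {c}, {d}, {a, b}, {a, c}, {a, d}, {b, c}, {b, d}, {c, d}, {a, b, c}, {a, b, d}, {a, c, d}, {b, c, d}, X }

Derivation:
Begin from { ∅, {a, d}, {b, d}, X } (that is, ℰ plus ∅ and X).
Iteration 1: 3 new —
  {a, c}  = ᶜ of {b, d}
  {b, c}  = ᶜ of {a, d}
  {a, b, d}  = {b, d} ∪ {a, d}
  [7 total]
Iteration 2 (4 new):
  {c}  = ᶜ of {a, b, d}
  {a, b, c}  = {b, c} ∪ {a, c}
  {a, c, d}  = {a, d} ∪ {a, c}
  {b, c, d}  = {b, c} ∪ {b, d}
  [11 total]
Iteration 3: 3 new —
  {a}  = ᶜ of {b, c, d}
  {b}  = ᶜ of {a, c, d}
  {d}  = ᶜ of {a, b, c}
  [14 total]
Iteration 4 adds 2:
  {a, b}  = {b} ∪ {a}
  {c, d}  = {c} ∪ {d}
  [16 total]
Iteration 5: stable.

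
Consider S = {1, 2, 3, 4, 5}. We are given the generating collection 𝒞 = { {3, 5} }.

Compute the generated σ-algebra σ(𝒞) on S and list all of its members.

Answer: σ(𝒞) = { ∅, {3, 5}, {1, 2, 4}, S }

Derivation:
Initial family (3 sets): { ∅, {3, 5}, S }.
Iteration 1: +1 →
  {1, 2, 4}  = complement {3, 5}
  [4 total]
Iteration 2: already closed under ᶜ and ∪.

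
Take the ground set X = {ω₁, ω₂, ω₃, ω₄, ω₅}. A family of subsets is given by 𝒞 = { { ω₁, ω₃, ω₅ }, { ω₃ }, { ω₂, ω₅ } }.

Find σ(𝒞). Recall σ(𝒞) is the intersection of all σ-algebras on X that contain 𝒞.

Initial family (5 sets): { ∅, { ω₃ }, { ω₂, ω₅ }, { ω₁, ω₃, ω₅ }, X }.
Pass 1 (5 new):
  { ω₂, ω₄ }  = complement { ω₁, ω₃, ω₅ }
  { ω₁, ω₃, ω₄ }  = complement { ω₂, ω₅ }
  { ω₂, ω₃, ω₅ }  = { ω₃ } ∪ { ω₂, ω₅ }
  { ω₁, ω₂, ω₃, ω₅ }  = { ω₂, ω₅ } ∪ { ω₁, ω₃, ω₅ }
  { ω₁, ω₂, ω₄, ω₅ }  = complement { ω₃ }
Pass 2 (7 new):
  { ω₄ }  = complement { ω₁, ω₂, ω₃, ω₅ }
  { ω₁, ω₄ }  = complement { ω₂, ω₃, ω₅ }
  { ω₂, ω₃, ω₄ }  = { ω₃ } ∪ { ω₂, ω₄ }
  { ω₂, ω₄, ω₅ }  = { ω₂, ω₅ } ∪ { ω₂, ω₄ }
  { ω₁, ω₂, ω₃, ω₄ }  = { ω₁, ω₃, ω₄ } ∪ { ω₂, ω₄ }
  { ω₁, ω₃, ω₄, ω₅ }  = { ω₁, ω₃, ω₅ } ∪ { ω₁, ω₃, ω₄ }
  { ω₂, ω₃, ω₄, ω₅ }  = { ω₂, ω₃, ω₅ } ∪ { ω₂, ω₄ }
Pass 3. New:
  { ω₁ }  = complement { ω₂, ω₃, ω₄, ω₅ }
  { ω₂ }  = complement { ω₁, ω₃, ω₄, ω₅ }
  { ω₅ }  = complement { ω₁, ω₂, ω₃, ω₄ }
  { ω₁, ω₃ }  = complement { ω₂, ω₄, ω₅ }
  { ω₁, ω₅ }  = complement { ω₂, ω₃, ω₄ }
  { ω₃, ω₄ }  = { ω₃ } ∪ { ω₄ }
  { ω₁, ω₂, ω₄ }  = { ω₁, ω₄ } ∪ { ω₂, ω₄ }
Pass 4. New:
  { ω₁, ω₂ }  = { ω₂ } ∪ { ω₁ }
  { ω₂, ω₃ }  = { ω₂ } ∪ { ω₃ }
  { ω₃, ω₅ }  = complement { ω₁, ω₂, ω₄ }
  { ω₄, ω₅ }  = { ω₅ } ∪ { ω₄ }
  { ω₁, ω₂, ω₃ }  = { ω₂ } ∪ { ω₁, ω₃ }
  { ω₁, ω₂, ω₅ }  = complement { ω₃, ω₄ }
  { ω₁, ω₄, ω₅ }  = { ω₅ } ∪ { ω₁, ω₄ }
  { ω₃, ω₄, ω₅ }  = { ω₃, ω₄ } ∪ { ω₅ }
After Pass 5 the family is unchanged; done.

Therefore σ(𝒞) = { ∅, { ω₁ }, { ω₂ }, { ω₃ }, { ω₄ }, { ω₅ }, { ω₁, ω₂ }, { ω₁, ω₃ }, { ω₁, ω₄ }, { ω₁, ω₅ }, { ω₂, ω₃ }, { ω₂, ω₄ }, { ω₂, ω₅ }, { ω₃, ω₄ }, { ω₃, ω₅ }, { ω₄, ω₅ }, { ω₁, ω₂, ω₃ }, { ω₁, ω₂, ω₄ }, { ω₁, ω₂, ω₅ }, { ω₁, ω₃, ω₄ }, { ω₁, ω₃, ω₅ }, { ω₁, ω₄, ω₅ }, { ω₂, ω₃, ω₄ }, { ω₂, ω₃, ω₅ }, { ω₂, ω₄, ω₅ }, { ω₃, ω₄, ω₅ }, { ω₁, ω₂, ω₃, ω₄ }, { ω₁, ω₂, ω₃, ω₅ }, { ω₁, ω₂, ω₄, ω₅ }, { ω₁, ω₃, ω₄, ω₅ }, { ω₂, ω₃, ω₄, ω₅ }, X } (|σ(𝒞)| = 32).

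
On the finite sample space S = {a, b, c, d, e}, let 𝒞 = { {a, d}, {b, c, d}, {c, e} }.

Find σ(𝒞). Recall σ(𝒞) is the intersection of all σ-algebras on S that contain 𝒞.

σ(𝒞) (32 sets): { {}, {a}, {b}, {c}, {d}, {e}, {a, b}, {a, c}, {a, d}, {a, e}, {b, c}, {b, d}, {b, e}, {c, d}, {c, e}, {d, e}, {a, b, c}, {a, b, d}, {a, b, e}, {a, c, d}, {a, c, e}, {a, d, e}, {b, c, d}, {b, c, e}, {b, d, e}, {c, d, e}, {a, b, c, d}, {a, b, c, e}, {a, b, d, e}, {a, c, d, e}, {b, c, d, e}, S }

Derivation:
Begin from { {}, {a, d}, {c, e}, {b, c, d}, S } (that is, 𝒞 plus ∅ and S).
Round 1: +6 →
  {a, e}  = S∖{b, c, d}
  {a, b, d}  = S∖{c, e}
  {b, c, e}  = S∖{a, d}
  {a, b, c, d}  = {b, c, d} ∪ {a, d}
  {a, c, d, e}  = {a, d} ∪ {c, e}
  {b, c, d, e}  = {b, c, d} ∪ {c, e}
  |family| = 11
Round 2 (7 new):
  {a}  = S∖{b, c, d, e}
  {b}  = S∖{a, c, d, e}
  {e}  = S∖{a, b, c, d}
  {a, c, e}  = {a, e} ∪ {c, e}
  {a, d, e}  = {a, d} ∪ {a, e}
  {a, b, c, e}  = {b, c, e} ∪ {a, e}
  {a, b, d, e}  = {a, b, d} ∪ {a, e}
  |family| = 18
Round 3. New:
  {c}  = S∖{a, b, d, e}
  {d}  = S∖{a, b, c, e}
  {a, b}  = {b} ∪ {a}
  {b, c}  = S∖{a, d, e}
  {b, d}  = S∖{a, c, e}
  {b, e}  = {b} ∪ {e}
  {a, b, e}  = {a, e} ∪ {b}
  |family| = 25
Round 4. New:
  {a, c}  = {c} ∪ {a}
  {c, d}  = S∖{a, b, e}
  {d, e}  = {e} ∪ {d}
  {a, b, c}  = {a, b} ∪ {c}
  {a, c, d}  = S∖{b, e}
  {b, d, e}  = {b, e} ∪ {d}
  {c, d, e}  = S∖{a, b}
  |family| = 32
After Round 5 the family is unchanged; done.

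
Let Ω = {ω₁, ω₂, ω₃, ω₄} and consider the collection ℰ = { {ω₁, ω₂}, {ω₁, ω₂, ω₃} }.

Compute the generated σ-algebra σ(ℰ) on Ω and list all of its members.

|σ(ℰ)| = 8.  σ(ℰ) = { {}, {ω₃}, {ω₄}, {ω₁, ω₂}, {ω₃, ω₄}, {ω₁, ω₂, ω₃}, {ω₁, ω₂, ω₄}, Ω }

Check:
Start: ℰ ∪ {∅, Ω} = { {}, {ω₁, ω₂}, {ω₁, ω₂, ω₃}, Ω }.
Round 1. New:
  {ω₄}  = ᶜ of {ω₁, ω₂, ω₃}
  {ω₃, ω₄}  = ᶜ of {ω₁, ω₂}
Round 2. New:
  {ω₁, ω₂, ω₄}  = {ω₁, ω₂} ∪ {ω₄}
Round 3 adds 1:
  {ω₃}  = ᶜ of {ω₁, ω₂, ω₄}
Round 4: stable.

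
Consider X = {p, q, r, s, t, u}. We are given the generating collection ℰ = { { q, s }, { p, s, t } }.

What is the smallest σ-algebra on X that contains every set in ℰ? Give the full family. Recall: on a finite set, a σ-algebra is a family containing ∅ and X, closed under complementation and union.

Begin from { {  }, { q, s }, { p, s, t }, X } (that is, ℰ plus ∅ and X).
Step 1: 3 new —
  { q, r, u }  = X∖{ p, s, t }
  { p, q, s, t }  = { q, s } ∪ { p, s, t }
  { p, r, t, u }  = X∖{ q, s }
  (now 7)
Step 2: 4 new —
  { r, u }  = X∖{ p, q, s, t }
  { q, r, s, u }  = { q, r, u } ∪ { q, s }
  { p, q, r, t, u }  = { p, r, t, u } ∪ { q, r, u }
  { p, r, s, t, u }  = { p, r, t, u } ∪ { p, s, t }
  (now 11)
Step 3 adds 3:
  { q }  = X∖{ p, r, s, t, u }
  { s }  = X∖{ p, q, r, t, u }
  { p, t }  = X∖{ q, r, s, u }
  (now 14)
Step 4: 2 new —
  { p, q, t }  = { p, t } ∪ { q }
  { r, s, u }  = { r, u } ∪ { s }
  (now 16)
Step 5: stable.

Therefore σ(ℰ) = { {  }, { q }, { s }, { p, t }, { q, s }, { r, u }, { p, q, t }, { p, s, t }, { q, r, u }, { r, s, u }, { p, q, s, t }, { p, r, t, u }, { q, r, s, u }, { p, q, r, t, u }, { p, r, s, t, u }, X } (|σ(ℰ)| = 16).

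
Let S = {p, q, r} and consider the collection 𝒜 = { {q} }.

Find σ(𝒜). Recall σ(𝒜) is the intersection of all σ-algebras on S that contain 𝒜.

|σ(𝒜)| = 4.  σ(𝒜) = { ∅, {q}, {p,r}, S }

Working:
Start: 𝒜 ∪ {∅, S} = { ∅, {q}, S }.
Step 1: 1 new —
  {p,r}  = S∖{q}
  (now 4)
After Step 2 the family is unchanged; done.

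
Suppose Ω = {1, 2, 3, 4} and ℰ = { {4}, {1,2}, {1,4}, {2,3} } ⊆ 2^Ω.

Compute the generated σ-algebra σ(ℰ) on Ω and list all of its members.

Start: ℰ ∪ {∅, Ω} = { {}, {4}, {1,2}, {1,4}, {2,3}, Ω }.
Step 1 (4 new):
  {3,4}  = complement {1,2}
  {1,2,3}  = complement {4}
  {1,2,4}  = {1,4} ∪ {1,2}
  {2,3,4}  = {2,3} ∪ {4}
  (now 10)
Step 2: +3 →
  {1}  = complement {2,3,4}
  {3}  = complement {1,2,4}
  {1,3,4}  = {3,4} ∪ {1,4}
  (now 13)
Step 3 adds 2:
  {2}  = complement {1,3,4}
  {1,3}  = {3} ∪ {1}
  (now 15)
Step 4 adds 1:
  {2,4}  = complement {1,3}
  (now 16)
Step 5: stable.

σ(ℰ) = { {}, {1}, {2}, {3}, {4}, {1,2}, {1,3}, {1,4}, {2,3}, {2,4}, {3,4}, {1,2,3}, {1,2,4}, {1,3,4}, {2,3,4}, Ω }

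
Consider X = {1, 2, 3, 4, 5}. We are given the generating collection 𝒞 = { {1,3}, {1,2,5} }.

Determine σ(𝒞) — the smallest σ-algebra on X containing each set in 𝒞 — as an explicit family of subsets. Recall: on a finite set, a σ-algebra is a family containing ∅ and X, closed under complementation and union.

σ(𝒞) = { {}, {1}, {3}, {4}, {1,3}, {1,4}, {2,5}, {3,4}, {1,2,5}, {1,3,4}, {2,3,5}, {2,4,5}, {1,2,3,5}, {1,2,4,5}, {2,3,4,5}, X }

Check:
Start: 𝒞 ∪ {∅, X} = { {}, {1,3}, {1,2,5}, X }.
Iteration 1 adds 3:
  {3,4}  = ᶜ of {1,2,5}
  {2,4,5}  = ᶜ of {1,3}
  {1,2,3,5}  = {1,3} ∪ {1,2,5}
  — 7 sets.
Iteration 2: 4 new —
  {4}  = ᶜ of {1,2,3,5}
  {1,3,4}  = {3,4} ∪ {1,3}
  {1,2,4,5}  = {1,2,5} ∪ {2,4,5}
  {2,3,4,5}  = {3,4} ∪ {2,4,5}
  — 11 sets.
Iteration 3 adds 3:
  {1}  = ᶜ of {2,3,4,5}
  {3}  = ᶜ of {1,2,4,5}
  {2,5}  = ᶜ of {1,3,4}
  — 14 sets.
Iteration 4: 2 new —
  {1,4}  = {4} ∪ {1}
  {2,3,5}  = {3} ∪ {2,5}
  — 16 sets.
After Iteration 5 the family is unchanged; done.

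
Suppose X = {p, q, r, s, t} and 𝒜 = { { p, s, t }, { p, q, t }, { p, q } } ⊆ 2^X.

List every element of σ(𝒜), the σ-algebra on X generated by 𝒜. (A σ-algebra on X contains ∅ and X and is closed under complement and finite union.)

Start: 𝒜 ∪ {∅, X} = { ∅, { p, q }, { p, q, t }, { p, s, t }, X }.
Pass 1. New:
  { q, r }  = X∖{ p, s, t }
  { r, s }  = X∖{ p, q, t }
  { r, s, t }  = X∖{ p, q }
  { p, q, s, t }  = { p, s, t } ∪ { p, q, t }
  — 9 sets.
Pass 2: 7 new —
  { r }  = X∖{ p, q, s, t }
  { p, q, r }  = { p, q } ∪ { q, r }
  { q, r, s }  = { r, s } ∪ { q, r }
  { p, q, r, s }  = { r, s } ∪ { p, q }
  { p, q, r, t }  = { p, q, t } ∪ { q, r }
  { p, r, s, t }  = { p, s, t } ∪ { r, s, t }
  { q, r, s, t }  = { r, s, t } ∪ { q, r }
  — 16 sets.
Pass 3: +6 →
  { p }  = X∖{ q, r, s, t }
  { q }  = X∖{ p, r, s, t }
  { s }  = X∖{ p, q, r, t }
  { t }  = X∖{ p, q, r, s }
  { p, t }  = X∖{ q, r, s }
  { s, t }  = X∖{ p, q, r }
  — 22 sets.
Pass 4 (10 new):
  { p, r }  = { r } ∪ { p }
  { p, s }  = { s } ∪ { p }
  { q, s }  = { q } ∪ { s }
  { q, t }  = { q } ∪ { t }
  { r, t }  = { t } ∪ { r }
  { p, q, s }  = { p, q } ∪ { s }
  { p, r, s }  = { r, s } ∪ { p }
  { p, r, t }  = { r } ∪ { p, t }
  { q, r, t }  = { t } ∪ { q, r }
  { q, s, t }  = { q } ∪ { s, t }
  — 32 sets.
Pass 5 adds nothing — fixpoint reached.

|σ(𝒜)| = 32.  σ(𝒜) = { ∅, { p }, { q }, { r }, { s }, { t }, { p, q }, { p, r }, { p, s }, { p, t }, { q, r }, { q, s }, { q, t }, { r, s }, { r, t }, { s, t }, { p, q, r }, { p, q, s }, { p, q, t }, { p, r, s }, { p, r, t }, { p, s, t }, { q, r, s }, { q, r, t }, { q, s, t }, { r, s, t }, { p, q, r, s }, { p, q, r, t }, { p, q, s, t }, { p, r, s, t }, { q, r, s, t }, X }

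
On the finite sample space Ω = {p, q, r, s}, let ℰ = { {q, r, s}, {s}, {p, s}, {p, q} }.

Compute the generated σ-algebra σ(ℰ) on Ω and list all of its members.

Initial family (6 sets): { ∅, {s}, {p, q}, {p, s}, {q, r, s}, Ω }.
Pass 1 adds 5:
  {p}  = Ω∖{q, r, s}
  {q, r}  = Ω∖{p, s}
  {r, s}  = Ω∖{p, q}
  {p, q, r}  = Ω∖{s}
  {p, q, s}  = {p, s} ∪ {p, q}
  (now 11)
Pass 2 adds 2:
  {r}  = Ω∖{p, q, s}
  {p, r, s}  = {r, s} ∪ {p, s}
  (now 13)
Pass 3 (2 new):
  {q}  = Ω∖{p, r, s}
  {p, r}  = {r} ∪ {p}
  (now 15)
Pass 4: 1 new —
  {q, s}  = Ω∖{p, r}
  (now 16)
After Pass 5 the family is unchanged; done.

σ(ℰ) = { ∅, {p}, {q}, {r}, {s}, {p, q}, {p, r}, {p, s}, {q, r}, {q, s}, {r, s}, {p, q, r}, {p, q, s}, {p, r, s}, {q, r, s}, Ω }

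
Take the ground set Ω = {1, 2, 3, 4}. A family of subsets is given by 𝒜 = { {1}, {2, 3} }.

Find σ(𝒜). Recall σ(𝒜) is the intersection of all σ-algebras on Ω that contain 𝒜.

Seed the family with 𝒜 together with ∅ and Ω: { ∅, {1}, {2, 3}, Ω }.
Round 1 (3 new):
  {1, 4}  = ᶜ of {2, 3}
  {1, 2, 3}  = {2, 3} ∪ {1}
  {2, 3, 4}  = ᶜ of {1}
  |family| = 7
Round 2: 1 new —
  {4}  = ᶜ of {1, 2, 3}
  |family| = 8
Round 3: stable.

Hence σ(𝒜) has 8 members: { ∅, {1}, {4}, {1, 4}, {2, 3}, {1, 2, 3}, {2, 3, 4}, Ω }.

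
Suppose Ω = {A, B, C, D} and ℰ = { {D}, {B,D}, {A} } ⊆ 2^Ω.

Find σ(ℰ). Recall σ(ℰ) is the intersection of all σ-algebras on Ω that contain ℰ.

Begin from { ∅, {A}, {D}, {B,D}, Ω } (that is, ℰ plus ∅ and Ω).
Pass 1 (5 new):
  {A,C}  = complement {B,D}
  {A,D}  = {D} ∪ {A}
  {A,B,C}  = complement {D}
  {A,B,D}  = {B,D} ∪ {A}
  {B,C,D}  = complement {A}
  (now 10)
Pass 2: +3 →
  {C}  = complement {A,B,D}
  {B,C}  = complement {A,D}
  {A,C,D}  = {A,D} ∪ {A,C}
  (now 13)
Pass 3 (2 new):
  {B}  = complement {A,C,D}
  {C,D}  = {C} ∪ {D}
  (now 15)
Pass 4 adds 1:
  {A,B}  = complement {C,D}
  (now 16)
After Pass 5 the family is unchanged; done.

Therefore σ(ℰ) = { ∅, {A}, {B}, {C}, {D}, {A,B}, {A,C}, {A,D}, {B,C}, {B,D}, {C,D}, {A,B,C}, {A,B,D}, {A,C,D}, {B,C,D}, Ω } (|σ(ℰ)| = 16).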